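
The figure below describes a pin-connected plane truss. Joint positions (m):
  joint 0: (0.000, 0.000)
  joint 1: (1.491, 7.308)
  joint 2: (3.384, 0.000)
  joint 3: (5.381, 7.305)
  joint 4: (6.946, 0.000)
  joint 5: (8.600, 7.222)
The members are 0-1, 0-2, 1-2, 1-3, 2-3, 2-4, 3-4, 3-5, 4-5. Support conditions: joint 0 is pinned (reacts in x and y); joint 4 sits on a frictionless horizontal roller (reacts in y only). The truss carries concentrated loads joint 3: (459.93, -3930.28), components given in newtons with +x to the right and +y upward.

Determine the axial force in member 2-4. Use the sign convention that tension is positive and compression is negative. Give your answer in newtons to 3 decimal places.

755.924

N=6 nodes, M=9 members, R=3 reactions → 2N=12, M+R=12
member 0 (0-1): L=7.4585, (cx,cy)=(0.1999,0.9798)
member 1 (0-2): L=3.3840, (cx,cy)=(1.0000,0.0000)
member 2 (1-2): L=7.5492, (cx,cy)=(0.2508,-0.9681)
member 3 (1-3): L=3.8900, (cx,cy)=(1.0000,-0.0008)
member 4 (2-3): L=7.5730, (cx,cy)=(0.2637,0.9646)
member 5 (2-4): L=3.5620, (cx,cy)=(1.0000,0.0000)
member 6 (3-4): L=7.4708, (cx,cy)=(0.2095,-0.9778)
member 7 (3-5): L=3.2201, (cx,cy)=(0.9997,-0.0258)
member 8 (4-5): L=7.4090, (cx,cy)=(0.2232,0.9748)
solve A·x = −loads:
  F[0-1] = -410.1062 N (compression)
  F[0-2] = +541.9122 N (tension)
  F[1-2] = +415.2385 N (tension)
  F[1-3] = -186.1055 N (compression)
  F[2-3] = -416.7216 N (compression)
  F[2-4] = +755.9243 N (tension)
  F[3-4] = -3608.5167 N (compression)
  F[3-5] = -0.0000 N (tension)
  F[4-5] = +0.0000 N (tension)
  Rx@0 = -459.9300 N
  Ry@0 = +401.8283 N
  Ry@4 = +3528.4517 N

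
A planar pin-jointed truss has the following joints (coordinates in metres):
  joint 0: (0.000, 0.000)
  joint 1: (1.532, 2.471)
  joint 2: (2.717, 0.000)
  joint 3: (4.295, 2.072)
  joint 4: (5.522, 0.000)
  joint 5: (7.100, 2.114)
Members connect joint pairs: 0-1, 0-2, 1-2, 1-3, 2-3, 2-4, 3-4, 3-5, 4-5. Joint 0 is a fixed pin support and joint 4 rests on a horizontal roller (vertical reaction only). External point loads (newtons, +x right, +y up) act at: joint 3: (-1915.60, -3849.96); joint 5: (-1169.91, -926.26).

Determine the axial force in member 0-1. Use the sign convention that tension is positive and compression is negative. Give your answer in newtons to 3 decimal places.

-2067.804

N=6 nodes, M=9 members, R=3 reactions → 2N=12, M+R=12
member 0 (0-1): L=2.9074, (cx,cy)=(0.5269,0.8499)
member 1 (0-2): L=2.7170, (cx,cy)=(1.0000,0.0000)
member 2 (1-2): L=2.7404, (cx,cy)=(0.4324,-0.9017)
member 3 (1-3): L=2.7917, (cx,cy)=(0.9897,-0.1429)
member 4 (2-3): L=2.6045, (cx,cy)=(0.6059,0.7956)
member 5 (2-4): L=2.8050, (cx,cy)=(1.0000,0.0000)
member 6 (3-4): L=2.4081, (cx,cy)=(0.5095,-0.8604)
member 7 (3-5): L=2.8053, (cx,cy)=(0.9999,0.0150)
member 8 (4-5): L=2.6380, (cx,cy)=(0.5982,0.8014)
solve A·x = −loads:
  F[0-1] = -2067.8040 N (compression)
  F[0-2] = -1995.9123 N (compression)
  F[1-2] = +2281.5896 N (tension)
  F[1-3] = -2097.7179 N (compression)
  F[2-3] = -2585.9381 N (compression)
  F[2-4] = +557.4429 N (tension)
  F[3-4] = -2440.3224 N (compression)
  F[3-5] = -483.9640 N (compression)
  F[4-5] = -1146.8146 N (compression)
  Rx@0 = +3085.5100 N
  Ry@0 = +1757.4385 N
  Ry@4 = +3018.7815 N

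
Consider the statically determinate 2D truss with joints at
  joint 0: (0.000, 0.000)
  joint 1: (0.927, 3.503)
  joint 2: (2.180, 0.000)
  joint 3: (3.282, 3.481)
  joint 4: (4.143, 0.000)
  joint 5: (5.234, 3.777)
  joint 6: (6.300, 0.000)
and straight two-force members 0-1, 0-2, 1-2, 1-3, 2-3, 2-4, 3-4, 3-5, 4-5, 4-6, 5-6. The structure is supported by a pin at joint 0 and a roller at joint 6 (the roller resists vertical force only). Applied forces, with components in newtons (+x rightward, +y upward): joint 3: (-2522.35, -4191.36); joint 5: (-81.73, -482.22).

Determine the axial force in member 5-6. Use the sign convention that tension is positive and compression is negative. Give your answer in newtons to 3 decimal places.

N=7 nodes, M=11 members, R=3 reactions → 2N=14, M+R=14
member 0 (0-1): L=3.6236, (cx,cy)=(0.2558,0.9667)
member 1 (0-2): L=2.1800, (cx,cy)=(1.0000,0.0000)
member 2 (1-2): L=3.7204, (cx,cy)=(0.3368,-0.9416)
member 3 (1-3): L=2.3551, (cx,cy)=(1.0000,-0.0093)
member 4 (2-3): L=3.6513, (cx,cy)=(0.3018,0.9534)
member 5 (2-4): L=1.9630, (cx,cy)=(1.0000,0.0000)
member 6 (3-4): L=3.5859, (cx,cy)=(0.2401,-0.9707)
member 7 (3-5): L=1.9743, (cx,cy)=(0.9887,0.1499)
member 8 (4-5): L=3.9314, (cx,cy)=(0.2775,0.9607)
member 9 (4-6): L=2.1570, (cx,cy)=(1.0000,0.0000)
member 10 (5-6): L=3.9245, (cx,cy)=(0.2716,-0.9624)
solve A·x = −loads:
  F[0-1] = -3653.7376 N (compression)
  F[0-2] = -1669.3652 N (compression)
  F[1-2] = +3773.1959 N (tension)
  F[1-3] = -2205.6087 N (compression)
  F[2-3] = -3726.5356 N (compression)
  F[2-4] = +726.1490 N (tension)
  F[3-4] = -776.1587 N (compression)
  F[3-5] = -628.6229 N (compression)
  F[4-5] = +784.2563 N (tension)
  F[4-6] = +322.1501 N (tension)
  F[5-6] = -1186.0167 N (compression)
  Rx@0 = +2604.0800 N
  Ry@0 = +3532.1533 N
  Ry@6 = +1141.4267 N

-1186.017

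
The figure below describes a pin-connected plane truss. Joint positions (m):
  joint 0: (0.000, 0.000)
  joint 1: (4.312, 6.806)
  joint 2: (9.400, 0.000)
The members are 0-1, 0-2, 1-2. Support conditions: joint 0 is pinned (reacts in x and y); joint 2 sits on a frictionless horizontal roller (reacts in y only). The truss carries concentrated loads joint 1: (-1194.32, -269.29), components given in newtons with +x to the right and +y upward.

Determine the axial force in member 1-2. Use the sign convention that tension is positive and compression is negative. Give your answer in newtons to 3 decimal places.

N=3 nodes, M=3 members, R=3 reactions → 2N=6, M+R=6
member 0 (0-1): L=8.0570, (cx,cy)=(0.5352,0.8447)
member 1 (0-2): L=9.4000, (cx,cy)=(1.0000,0.0000)
member 2 (1-2): L=8.4976, (cx,cy)=(0.5988,-0.8009)
solve A·x = −loads:
  F[0-1] = -1196.2346 N (compression)
  F[0-2] = -554.1097 N (compression)
  F[1-2] = +925.4341 N (tension)
  Rx@0 = +1194.3200 N
  Ry@0 = +1010.4989 N
  Ry@2 = -741.2089 N

925.434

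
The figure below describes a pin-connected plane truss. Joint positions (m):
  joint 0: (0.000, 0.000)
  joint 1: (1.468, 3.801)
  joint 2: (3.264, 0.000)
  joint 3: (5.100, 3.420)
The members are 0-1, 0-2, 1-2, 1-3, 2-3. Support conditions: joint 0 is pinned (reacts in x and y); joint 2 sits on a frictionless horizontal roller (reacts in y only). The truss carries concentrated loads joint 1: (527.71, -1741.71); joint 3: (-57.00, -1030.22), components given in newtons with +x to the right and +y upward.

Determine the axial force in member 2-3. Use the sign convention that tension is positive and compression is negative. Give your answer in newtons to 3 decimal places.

N=4 nodes, M=5 members, R=3 reactions → 2N=8, M+R=8
member 0 (0-1): L=4.0746, (cx,cy)=(0.3603,0.9328)
member 1 (0-2): L=3.2640, (cx,cy)=(1.0000,0.0000)
member 2 (1-2): L=4.2040, (cx,cy)=(0.4272,-0.9041)
member 3 (1-3): L=3.6519, (cx,cy)=(0.9945,-0.1043)
member 4 (2-3): L=3.8817, (cx,cy)=(0.4730,0.8811)
solve A·x = −loads:
  F[0-1] = +188.6026 N (tension)
  F[0-2] = +402.7606 N (tension)
  F[1-2] = -2175.4271 N (compression)
  F[1-3] = +472.1956 N (tension)
  F[2-3] = -1113.3747 N (compression)
  Rx@0 = -470.7100 N
  Ry@0 = -175.9370 N
  Ry@2 = +2947.8670 N

-1113.375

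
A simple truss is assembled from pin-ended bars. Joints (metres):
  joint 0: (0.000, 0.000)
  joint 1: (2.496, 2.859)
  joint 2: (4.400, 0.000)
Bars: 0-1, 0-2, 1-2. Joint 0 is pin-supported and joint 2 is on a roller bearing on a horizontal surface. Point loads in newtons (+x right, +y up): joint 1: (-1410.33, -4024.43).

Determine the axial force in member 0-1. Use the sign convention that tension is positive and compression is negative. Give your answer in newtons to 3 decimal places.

-3528.258

N=3 nodes, M=3 members, R=3 reactions → 2N=6, M+R=6
member 0 (0-1): L=3.7952, (cx,cy)=(0.6577,0.7533)
member 1 (0-2): L=4.4000, (cx,cy)=(1.0000,0.0000)
member 2 (1-2): L=3.4350, (cx,cy)=(0.5543,-0.8323)
solve A·x = −loads:
  F[0-1] = -3528.2580 N (compression)
  F[0-2] = +910.0810 N (tension)
  F[1-2] = -1641.8651 N (compression)
  Rx@0 = +1410.3300 N
  Ry@0 = +2657.8746 N
  Ry@2 = +1366.5554 N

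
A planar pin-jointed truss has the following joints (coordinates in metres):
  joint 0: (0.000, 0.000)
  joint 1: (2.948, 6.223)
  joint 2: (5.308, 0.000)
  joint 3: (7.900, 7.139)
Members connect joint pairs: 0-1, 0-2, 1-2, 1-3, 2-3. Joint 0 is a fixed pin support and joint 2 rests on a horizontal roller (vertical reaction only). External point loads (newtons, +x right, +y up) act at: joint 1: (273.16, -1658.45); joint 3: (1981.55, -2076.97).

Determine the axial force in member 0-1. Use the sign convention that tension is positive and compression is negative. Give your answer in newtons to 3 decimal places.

N=4 nodes, M=5 members, R=3 reactions → 2N=8, M+R=8
member 0 (0-1): L=6.8860, (cx,cy)=(0.4281,0.9037)
member 1 (0-2): L=5.3080, (cx,cy)=(1.0000,0.0000)
member 2 (1-2): L=6.6555, (cx,cy)=(0.3546,-0.9350)
member 3 (1-3): L=5.0360, (cx,cy)=(0.9833,0.1819)
member 4 (2-3): L=7.5950, (cx,cy)=(0.3413,0.9400)
solve A·x = −loads:
  F[0-1] = +3609.7273 N (tension)
  F[0-2] = +709.3224 N (tension)
  F[1-2] = -4682.4496 N (compression)
  F[1-3] = +2982.3515 N (tension)
  F[2-3] = -2786.7394 N (compression)
  Rx@0 = -2254.7100 N
  Ry@0 = -3262.1937 N
  Ry@2 = +6997.6137 N

3609.727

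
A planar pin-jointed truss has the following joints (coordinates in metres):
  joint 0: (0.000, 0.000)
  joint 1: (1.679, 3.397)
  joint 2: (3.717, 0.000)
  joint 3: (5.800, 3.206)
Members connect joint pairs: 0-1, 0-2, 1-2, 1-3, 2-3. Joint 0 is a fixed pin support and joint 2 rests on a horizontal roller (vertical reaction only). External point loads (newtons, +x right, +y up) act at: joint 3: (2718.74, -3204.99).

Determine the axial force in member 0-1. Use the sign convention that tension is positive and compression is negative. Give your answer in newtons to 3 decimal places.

4619.250

N=4 nodes, M=5 members, R=3 reactions → 2N=8, M+R=8
member 0 (0-1): L=3.7893, (cx,cy)=(0.4431,0.8965)
member 1 (0-2): L=3.7170, (cx,cy)=(1.0000,0.0000)
member 2 (1-2): L=3.9614, (cx,cy)=(0.5145,-0.8575)
member 3 (1-3): L=4.1254, (cx,cy)=(0.9989,-0.0463)
member 4 (2-3): L=3.8233, (cx,cy)=(0.5448,0.8386)
solve A·x = −loads:
  F[0-1] = +4619.2503 N (tension)
  F[0-2] = +671.9872 N (tension)
  F[1-2] = -5081.0334 N (compression)
  F[1-3] = +4665.7375 N (tension)
  F[2-3] = -3564.4508 N (compression)
  Rx@0 = -2718.7400 N
  Ry@0 = -4141.0478 N
  Ry@2 = +7346.0378 N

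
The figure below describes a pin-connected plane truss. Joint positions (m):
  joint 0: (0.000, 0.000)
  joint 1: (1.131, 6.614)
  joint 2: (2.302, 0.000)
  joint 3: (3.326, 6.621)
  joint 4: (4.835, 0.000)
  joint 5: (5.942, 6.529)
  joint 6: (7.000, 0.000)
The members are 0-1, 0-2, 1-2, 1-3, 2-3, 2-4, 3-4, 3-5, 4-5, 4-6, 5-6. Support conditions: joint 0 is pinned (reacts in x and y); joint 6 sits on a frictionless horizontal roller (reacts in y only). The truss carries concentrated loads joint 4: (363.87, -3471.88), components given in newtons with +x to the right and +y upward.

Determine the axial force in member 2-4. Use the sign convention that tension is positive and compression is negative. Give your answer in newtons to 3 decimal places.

903.285

N=7 nodes, M=11 members, R=3 reactions → 2N=14, M+R=14
member 0 (0-1): L=6.7100, (cx,cy)=(0.1686,0.9857)
member 1 (0-2): L=2.3020, (cx,cy)=(1.0000,0.0000)
member 2 (1-2): L=6.7169, (cx,cy)=(0.1743,-0.9847)
member 3 (1-3): L=2.1950, (cx,cy)=(1.0000,0.0032)
member 4 (2-3): L=6.6997, (cx,cy)=(0.1528,0.9883)
member 5 (2-4): L=2.5330, (cx,cy)=(1.0000,0.0000)
member 6 (3-4): L=6.7908, (cx,cy)=(0.2222,-0.9750)
member 7 (3-5): L=2.6176, (cx,cy)=(0.9994,-0.0351)
member 8 (4-5): L=6.6222, (cx,cy)=(0.1672,0.9859)
member 9 (4-6): L=2.1650, (cx,cy)=(1.0000,0.0000)
member 10 (5-6): L=6.6142, (cx,cy)=(0.1600,-0.9871)
solve A·x = −loads:
  F[0-1] = -1089.3895 N (compression)
  F[0-2] = +547.4913 N (tension)
  F[1-2] = +1089.2931 N (tension)
  F[1-3] = -373.5277 N (compression)
  F[2-3] = -1085.3641 N (compression)
  F[2-4] = +903.2853 N (tension)
  F[3-4] = +1129.8511 N (tension)
  F[3-5] = -790.9715 N (compression)
  F[4-5] = +2404.1058 N (tension)
  F[4-6] = +388.5994 N (tension)
  F[5-6] = -2429.3586 N (compression)
  Rx@0 = -363.8700 N
  Ry@0 = +1073.8029 N
  Ry@6 = +2398.0771 N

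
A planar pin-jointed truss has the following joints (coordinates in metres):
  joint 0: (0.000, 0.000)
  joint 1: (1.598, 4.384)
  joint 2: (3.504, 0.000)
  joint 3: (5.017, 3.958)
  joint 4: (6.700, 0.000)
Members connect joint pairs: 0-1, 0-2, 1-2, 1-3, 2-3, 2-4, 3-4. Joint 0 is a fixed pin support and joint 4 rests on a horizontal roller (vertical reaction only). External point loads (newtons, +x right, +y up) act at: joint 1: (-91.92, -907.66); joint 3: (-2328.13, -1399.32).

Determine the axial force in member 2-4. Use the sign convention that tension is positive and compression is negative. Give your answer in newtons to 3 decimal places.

N=5 nodes, M=7 members, R=3 reactions → 2N=10, M+R=10
member 0 (0-1): L=4.6662, (cx,cy)=(0.3425,0.9395)
member 1 (0-2): L=3.5040, (cx,cy)=(1.0000,0.0000)
member 2 (1-2): L=4.7804, (cx,cy)=(0.3987,-0.9171)
member 3 (1-3): L=3.4454, (cx,cy)=(0.9923,-0.1236)
member 4 (2-3): L=4.2373, (cx,cy)=(0.3571,0.9341)
member 5 (2-4): L=3.1960, (cx,cy)=(1.0000,0.0000)
member 6 (3-4): L=4.3010, (cx,cy)=(0.3913,-0.9203)
solve A·x = −loads:
  F[0-1] = -2637.6552 N (compression)
  F[0-2] = -1516.7436 N (compression)
  F[1-2] = +1927.1358 N (tension)
  F[1-3] = -1591.9716 N (compression)
  F[2-3] = -1892.0564 N (compression)
  F[2-4] = -72.7870 N (compression)
  F[3-4] = +186.0096 N (tension)
  Rx@0 = +2420.0500 N
  Ry@0 = +2478.1571 N
  Ry@4 = -171.1771 N

-72.787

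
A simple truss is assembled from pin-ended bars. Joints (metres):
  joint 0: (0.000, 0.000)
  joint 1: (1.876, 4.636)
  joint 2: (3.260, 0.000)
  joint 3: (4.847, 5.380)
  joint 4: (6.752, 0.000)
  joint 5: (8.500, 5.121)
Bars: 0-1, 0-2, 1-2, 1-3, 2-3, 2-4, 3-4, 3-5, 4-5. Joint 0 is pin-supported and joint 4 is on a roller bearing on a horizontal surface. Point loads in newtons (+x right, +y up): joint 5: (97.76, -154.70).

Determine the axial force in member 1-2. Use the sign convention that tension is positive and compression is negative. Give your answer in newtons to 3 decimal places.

-99.649

N=6 nodes, M=9 members, R=3 reactions → 2N=12, M+R=12
member 0 (0-1): L=5.0012, (cx,cy)=(0.3751,0.9270)
member 1 (0-2): L=3.2600, (cx,cy)=(1.0000,0.0000)
member 2 (1-2): L=4.8382, (cx,cy)=(0.2861,-0.9582)
member 3 (1-3): L=3.0627, (cx,cy)=(0.9700,0.2429)
member 4 (2-3): L=5.6092, (cx,cy)=(0.2829,0.9591)
member 5 (2-4): L=3.4920, (cx,cy)=(1.0000,0.0000)
member 6 (3-4): L=5.7073, (cx,cy)=(0.3338,-0.9427)
member 7 (3-5): L=3.6622, (cx,cy)=(0.9975,-0.0707)
member 8 (4-5): L=5.4111, (cx,cy)=(0.3230,0.9464)
solve A·x = −loads:
  F[0-1] = +123.1904 N (tension)
  F[0-2] = +51.5499 N (tension)
  F[1-2] = -99.6488 N (compression)
  F[1-3] = +77.0225 N (tension)
  F[2-3] = +99.5523 N (tension)
  F[2-4] = -5.1216 N (compression)
  F[3-4] = -132.1995 N (compression)
  F[3-5] = +147.3765 N (tension)
  F[4-5] = -152.4506 N (compression)
  Rx@0 = -97.7600 N
  Ry@0 = -114.1950 N
  Ry@4 = +268.8950 N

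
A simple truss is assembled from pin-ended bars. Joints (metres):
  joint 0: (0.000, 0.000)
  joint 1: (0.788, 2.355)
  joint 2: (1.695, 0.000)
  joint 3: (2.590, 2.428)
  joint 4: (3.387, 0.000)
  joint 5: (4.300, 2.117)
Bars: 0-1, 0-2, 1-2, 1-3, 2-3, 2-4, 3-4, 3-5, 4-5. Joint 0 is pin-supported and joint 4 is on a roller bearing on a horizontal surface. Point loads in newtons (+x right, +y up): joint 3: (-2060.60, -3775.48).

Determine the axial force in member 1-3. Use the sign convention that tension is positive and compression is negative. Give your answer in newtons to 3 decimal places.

-1677.828

N=6 nodes, M=9 members, R=3 reactions → 2N=12, M+R=12
member 0 (0-1): L=2.4833, (cx,cy)=(0.3173,0.9483)
member 1 (0-2): L=1.6950, (cx,cy)=(1.0000,0.0000)
member 2 (1-2): L=2.5236, (cx,cy)=(0.3594,-0.9332)
member 3 (1-3): L=1.8035, (cx,cy)=(0.9992,0.0405)
member 4 (2-3): L=2.5877, (cx,cy)=(0.3459,0.9383)
member 5 (2-4): L=1.6920, (cx,cy)=(1.0000,0.0000)
member 6 (3-4): L=2.5555, (cx,cy)=(0.3119,-0.9501)
member 7 (3-5): L=1.7381, (cx,cy)=(0.9839,-0.1789)
member 8 (4-5): L=2.3055, (cx,cy)=(0.3960,0.9182)
solve A·x = −loads:
  F[0-1] = -2494.4870 N (compression)
  F[0-2] = -1269.0623 N (compression)
  F[1-2] = +2462.1760 N (tension)
  F[1-3] = -1677.8283 N (compression)
  F[2-3] = -2448.7887 N (compression)
  F[2-4] = +462.8073 N (tension)
  F[3-4] = -1483.9237 N (compression)
  F[3-5] = -0.0000 N (compression)
  F[4-5] = +0.0000 N (tension)
  Rx@0 = +2060.6000 N
  Ry@0 = +2365.5726 N
  Ry@4 = +1409.9074 N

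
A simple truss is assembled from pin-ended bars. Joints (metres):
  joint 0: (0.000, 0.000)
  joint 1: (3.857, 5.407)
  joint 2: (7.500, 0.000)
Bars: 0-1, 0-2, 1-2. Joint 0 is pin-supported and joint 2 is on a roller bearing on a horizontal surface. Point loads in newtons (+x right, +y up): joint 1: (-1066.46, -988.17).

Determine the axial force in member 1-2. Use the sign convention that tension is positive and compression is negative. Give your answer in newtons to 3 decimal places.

N=3 nodes, M=3 members, R=3 reactions → 2N=6, M+R=6
member 0 (0-1): L=6.6417, (cx,cy)=(0.5807,0.8141)
member 1 (0-2): L=7.5000, (cx,cy)=(1.0000,0.0000)
member 2 (1-2): L=6.5197, (cx,cy)=(0.5588,-0.8293)
solve A·x = −loads:
  F[0-1] = -1534.0061 N (compression)
  F[0-2] = -175.6238 N (compression)
  F[1-2] = +314.3076 N (tension)
  Rx@0 = +1066.4600 N
  Ry@0 = +1248.8337 N
  Ry@2 = -260.6637 N

314.308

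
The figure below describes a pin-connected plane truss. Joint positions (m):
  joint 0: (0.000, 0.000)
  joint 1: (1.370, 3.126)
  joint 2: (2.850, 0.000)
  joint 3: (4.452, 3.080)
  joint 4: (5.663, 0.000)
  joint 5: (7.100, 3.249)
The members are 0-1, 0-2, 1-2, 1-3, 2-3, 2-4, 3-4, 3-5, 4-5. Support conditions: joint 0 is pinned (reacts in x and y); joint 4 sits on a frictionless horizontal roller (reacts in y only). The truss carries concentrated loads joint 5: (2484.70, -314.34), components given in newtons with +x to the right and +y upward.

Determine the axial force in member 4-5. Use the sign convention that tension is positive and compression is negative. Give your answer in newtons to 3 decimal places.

-532.130

N=6 nodes, M=9 members, R=3 reactions → 2N=12, M+R=12
member 0 (0-1): L=3.4130, (cx,cy)=(0.4014,0.9159)
member 1 (0-2): L=2.8500, (cx,cy)=(1.0000,0.0000)
member 2 (1-2): L=3.4587, (cx,cy)=(0.4279,-0.9038)
member 3 (1-3): L=3.0823, (cx,cy)=(0.9999,-0.0149)
member 4 (2-3): L=3.4717, (cx,cy)=(0.4614,0.8872)
member 5 (2-4): L=2.8130, (cx,cy)=(1.0000,0.0000)
member 6 (3-4): L=3.3095, (cx,cy)=(0.3659,-0.9306)
member 7 (3-5): L=2.6534, (cx,cy)=(0.9980,0.0637)
member 8 (4-5): L=3.5526, (cx,cy)=(0.4045,0.9145)
solve A·x = −loads:
  F[0-1] = +1643.5138 N (tension)
  F[0-2] = +1824.9889 N (tension)
  F[1-2] = -1688.3072 N (compression)
  F[1-3] = +1382.3125 N (tension)
  F[2-3] = +1719.9937 N (tension)
  F[2-4] = +308.8616 N (tension)
  F[3-4] = -1432.3149 N (compression)
  F[3-5] = +2705.4358 N (tension)
  F[4-5] = -532.1302 N (compression)
  Rx@0 = -2484.7000 N
  Ry@0 = -1505.2970 N
  Ry@4 = +1819.6370 N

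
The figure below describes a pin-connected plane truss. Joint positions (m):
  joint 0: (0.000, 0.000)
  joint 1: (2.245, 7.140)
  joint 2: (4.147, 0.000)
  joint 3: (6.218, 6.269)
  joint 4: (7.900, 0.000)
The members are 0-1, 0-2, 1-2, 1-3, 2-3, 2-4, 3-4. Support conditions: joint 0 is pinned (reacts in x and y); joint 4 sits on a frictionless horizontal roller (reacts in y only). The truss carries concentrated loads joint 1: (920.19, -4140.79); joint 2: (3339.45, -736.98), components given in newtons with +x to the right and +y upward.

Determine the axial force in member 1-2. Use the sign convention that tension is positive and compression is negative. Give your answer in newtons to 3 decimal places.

N=5 nodes, M=7 members, R=3 reactions → 2N=10, M+R=10
member 0 (0-1): L=7.4846, (cx,cy)=(0.2999,0.9540)
member 1 (0-2): L=4.1470, (cx,cy)=(1.0000,0.0000)
member 2 (1-2): L=7.3890, (cx,cy)=(0.2574,-0.9663)
member 3 (1-3): L=4.0674, (cx,cy)=(0.9768,-0.2141)
member 4 (2-3): L=6.6022, (cx,cy)=(0.3137,0.9495)
member 5 (2-4): L=3.7530, (cx,cy)=(1.0000,0.0000)
member 6 (3-4): L=6.4907, (cx,cy)=(0.2591,-0.9658)
solve A·x = −loads:
  F[0-1] = -2602.3421 N (compression)
  F[0-2] = +5040.2078 N (tension)
  F[1-2] = -1412.7448 N (compression)
  F[1-3] = -1368.8579 N (compression)
  F[2-3] = +2213.8561 N (tension)
  F[2-4] = +642.6564 N (tension)
  F[3-4] = -2479.9671 N (compression)
  Rx@0 = -4259.6400 N
  Ry@0 = +2482.5186 N
  Ry@4 = +2395.2514 N

-1412.745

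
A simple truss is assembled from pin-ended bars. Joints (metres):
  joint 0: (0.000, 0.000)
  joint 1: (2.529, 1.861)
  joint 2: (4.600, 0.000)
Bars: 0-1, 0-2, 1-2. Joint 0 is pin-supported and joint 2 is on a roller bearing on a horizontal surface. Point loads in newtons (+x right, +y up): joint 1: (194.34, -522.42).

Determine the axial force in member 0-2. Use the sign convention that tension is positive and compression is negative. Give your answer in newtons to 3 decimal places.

N=3 nodes, M=3 members, R=3 reactions → 2N=6, M+R=6
member 0 (0-1): L=3.1399, (cx,cy)=(0.8054,0.5927)
member 1 (0-2): L=4.6000, (cx,cy)=(1.0000,0.0000)
member 2 (1-2): L=2.7843, (cx,cy)=(0.7438,-0.6684)
solve A·x = −loads:
  F[0-1] = -264.1850 N (compression)
  F[0-2] = +407.1230 N (tension)
  F[1-2] = -547.3468 N (compression)
  Rx@0 = -194.3400 N
  Ry@0 = +156.5794 N
  Ry@2 = +365.8406 N

407.123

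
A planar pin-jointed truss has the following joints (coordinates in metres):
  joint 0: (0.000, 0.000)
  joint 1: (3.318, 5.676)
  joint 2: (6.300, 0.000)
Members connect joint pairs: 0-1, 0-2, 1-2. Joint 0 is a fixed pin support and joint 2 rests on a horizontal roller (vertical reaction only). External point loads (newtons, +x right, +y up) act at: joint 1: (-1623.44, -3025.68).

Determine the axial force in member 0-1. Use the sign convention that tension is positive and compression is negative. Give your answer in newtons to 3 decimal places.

N=3 nodes, M=3 members, R=3 reactions → 2N=6, M+R=6
member 0 (0-1): L=6.5747, (cx,cy)=(0.5047,0.8633)
member 1 (0-2): L=6.3000, (cx,cy)=(1.0000,0.0000)
member 2 (1-2): L=6.4117, (cx,cy)=(0.4651,-0.8853)
solve A·x = −loads:
  F[0-1] = -3353.1177 N (compression)
  F[0-2] = +68.7618 N (tension)
  F[1-2] = -147.8461 N (compression)
  Rx@0 = +1623.4400 N
  Ry@0 = +2894.7973 N
  Ry@2 = +130.8827 N

-3353.118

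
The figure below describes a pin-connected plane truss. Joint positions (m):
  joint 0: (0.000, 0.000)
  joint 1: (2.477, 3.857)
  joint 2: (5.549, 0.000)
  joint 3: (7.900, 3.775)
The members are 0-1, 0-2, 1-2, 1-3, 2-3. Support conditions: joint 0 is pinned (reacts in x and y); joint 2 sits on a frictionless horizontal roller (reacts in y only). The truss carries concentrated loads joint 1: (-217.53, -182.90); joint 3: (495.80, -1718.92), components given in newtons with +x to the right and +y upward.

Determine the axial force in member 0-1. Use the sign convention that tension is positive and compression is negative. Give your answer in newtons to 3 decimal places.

N=4 nodes, M=5 members, R=3 reactions → 2N=8, M+R=8
member 0 (0-1): L=4.5839, (cx,cy)=(0.5404,0.8414)
member 1 (0-2): L=5.5490, (cx,cy)=(1.0000,0.0000)
member 2 (1-2): L=4.9309, (cx,cy)=(0.6230,-0.7822)
member 3 (1-3): L=5.4236, (cx,cy)=(0.9999,-0.0151)
member 4 (2-3): L=4.4472, (cx,cy)=(0.5286,0.8488)
solve A·x = −loads:
  F[0-1] = +966.3463 N (tension)
  F[0-2] = -243.9161 N (compression)
  F[1-2] = -1303.3190 N (compression)
  F[1-3] = +1551.8766 N (tension)
  F[2-3] = -1997.3728 N (compression)
  Rx@0 = -278.2700 N
  Ry@0 = -813.1094 N
  Ry@2 = +2714.9294 N

966.346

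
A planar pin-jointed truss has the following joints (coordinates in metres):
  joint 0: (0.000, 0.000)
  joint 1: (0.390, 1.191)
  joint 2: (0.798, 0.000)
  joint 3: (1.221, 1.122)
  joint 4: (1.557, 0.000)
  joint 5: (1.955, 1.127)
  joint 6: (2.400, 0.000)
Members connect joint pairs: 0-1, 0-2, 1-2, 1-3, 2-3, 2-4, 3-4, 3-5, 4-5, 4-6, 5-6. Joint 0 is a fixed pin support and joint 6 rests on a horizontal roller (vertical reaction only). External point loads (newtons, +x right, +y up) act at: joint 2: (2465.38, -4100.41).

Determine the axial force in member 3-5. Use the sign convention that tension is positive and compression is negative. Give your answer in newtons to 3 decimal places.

N=7 nodes, M=11 members, R=3 reactions → 2N=14, M+R=14
member 0 (0-1): L=1.2532, (cx,cy)=(0.3112,0.9503)
member 1 (0-2): L=0.7980, (cx,cy)=(1.0000,0.0000)
member 2 (1-2): L=1.2589, (cx,cy)=(0.3241,-0.9460)
member 3 (1-3): L=0.8339, (cx,cy)=(0.9966,-0.0827)
member 4 (2-3): L=1.1991, (cx,cy)=(0.3528,0.9357)
member 5 (2-4): L=0.7590, (cx,cy)=(1.0000,0.0000)
member 6 (3-4): L=1.1712, (cx,cy)=(0.2869,-0.9580)
member 7 (3-5): L=0.7340, (cx,cy)=(1.0000,0.0068)
member 8 (4-5): L=1.1952, (cx,cy)=(0.3330,0.9429)
member 9 (4-6): L=0.8430, (cx,cy)=(1.0000,0.0000)
member 10 (5-6): L=1.2117, (cx,cy)=(0.3673,-0.9301)
solve A·x = −loads:
  F[0-1] = -2880.0297 N (compression)
  F[0-2] = +3361.6346 N (tension)
  F[1-2] = +3058.8402 N (tension)
  F[1-3] = -1894.0611 N (compression)
  F[2-3] = +1289.5619 N (tension)
  F[2-4] = +1432.6493 N (tension)
  F[3-4] = -1430.4771 N (compression)
  F[3-5] = -1022.3008 N (compression)
  F[4-5] = +1453.2915 N (tension)
  F[4-6] = +538.3380 N (tension)
  F[5-6] = -1465.8206 N (compression)
  Rx@0 = -2465.3800 N
  Ry@0 = +2737.0237 N
  Ry@6 = +1363.3863 N

-1022.301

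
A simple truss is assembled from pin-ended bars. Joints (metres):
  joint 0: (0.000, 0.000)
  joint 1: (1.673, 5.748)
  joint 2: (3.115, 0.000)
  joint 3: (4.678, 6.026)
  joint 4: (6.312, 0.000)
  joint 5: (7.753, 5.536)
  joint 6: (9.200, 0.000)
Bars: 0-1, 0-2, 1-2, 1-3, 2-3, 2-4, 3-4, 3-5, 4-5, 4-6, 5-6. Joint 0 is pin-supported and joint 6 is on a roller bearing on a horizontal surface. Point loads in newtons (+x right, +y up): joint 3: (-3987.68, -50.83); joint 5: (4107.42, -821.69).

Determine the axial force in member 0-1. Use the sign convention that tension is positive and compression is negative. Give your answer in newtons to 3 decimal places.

-306.780

N=7 nodes, M=11 members, R=3 reactions → 2N=14, M+R=14
member 0 (0-1): L=5.9865, (cx,cy)=(0.2795,0.9602)
member 1 (0-2): L=3.1150, (cx,cy)=(1.0000,0.0000)
member 2 (1-2): L=5.9261, (cx,cy)=(0.2433,-0.9699)
member 3 (1-3): L=3.0178, (cx,cy)=(0.9957,0.0921)
member 4 (2-3): L=6.2254, (cx,cy)=(0.2511,0.9680)
member 5 (2-4): L=3.1970, (cx,cy)=(1.0000,0.0000)
member 6 (3-4): L=6.2436, (cx,cy)=(0.2617,-0.9651)
member 7 (3-5): L=3.1138, (cx,cy)=(0.9875,-0.1574)
member 8 (4-5): L=5.7205, (cx,cy)=(0.2519,0.9678)
member 9 (4-6): L=2.8880, (cx,cy)=(1.0000,0.0000)
member 10 (5-6): L=5.7220, (cx,cy)=(0.2529,-0.9675)
solve A·x = −loads:
  F[0-1] = -306.7797 N (compression)
  F[0-2] = +205.4730 N (tension)
  F[1-2] = +288.8044 N (tension)
  F[1-3] = -156.6738 N (compression)
  F[2-3] = -289.3934 N (compression)
  F[2-4] = +348.4051 N (tension)
  F[3-4] = -384.7237 N (compression)
  F[3-5] = +3908.3961 N (tension)
  F[4-5] = +383.6879 N (tension)
  F[4-6] = +151.0681 N (tension)
  F[5-6] = -597.3803 N (compression)
  Rx@0 = -119.7400 N
  Ry@0 = +294.5567 N
  Ry@6 = +577.9633 N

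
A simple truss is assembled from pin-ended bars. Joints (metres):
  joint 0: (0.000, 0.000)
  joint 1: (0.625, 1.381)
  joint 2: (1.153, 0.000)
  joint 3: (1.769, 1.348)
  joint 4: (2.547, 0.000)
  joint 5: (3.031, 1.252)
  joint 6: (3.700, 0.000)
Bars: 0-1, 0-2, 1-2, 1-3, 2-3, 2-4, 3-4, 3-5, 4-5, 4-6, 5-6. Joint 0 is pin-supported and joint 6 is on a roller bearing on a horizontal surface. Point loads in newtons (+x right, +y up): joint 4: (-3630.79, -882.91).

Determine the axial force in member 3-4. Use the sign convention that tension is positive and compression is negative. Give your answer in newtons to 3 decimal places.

N=7 nodes, M=11 members, R=3 reactions → 2N=14, M+R=14
member 0 (0-1): L=1.5158, (cx,cy)=(0.4123,0.9110)
member 1 (0-2): L=1.1530, (cx,cy)=(1.0000,0.0000)
member 2 (1-2): L=1.4785, (cx,cy)=(0.3571,-0.9341)
member 3 (1-3): L=1.1445, (cx,cy)=(0.9996,-0.0288)
member 4 (2-3): L=1.4821, (cx,cy)=(0.4156,0.9095)
member 5 (2-4): L=1.3940, (cx,cy)=(1.0000,0.0000)
member 6 (3-4): L=1.5564, (cx,cy)=(0.4999,-0.8661)
member 7 (3-5): L=1.2656, (cx,cy)=(0.9971,-0.0759)
member 8 (4-5): L=1.3423, (cx,cy)=(0.3606,0.9327)
member 9 (4-6): L=1.1530, (cx,cy)=(1.0000,0.0000)
member 10 (5-6): L=1.4195, (cx,cy)=(0.4713,-0.8820)
solve A·x = −loads:
  F[0-1] = -301.9987 N (compression)
  F[0-2] = -3506.2725 N (compression)
  F[1-2] = +301.7306 N (tension)
  F[1-3] = -232.3682 N (compression)
  F[2-3] = -309.8668 N (compression)
  F[2-4] = -3269.7279 N (compression)
  F[3-4] = +365.4255 N (tension)
  F[3-5] = -545.2986 N (compression)
  F[4-5] = +607.2658 N (tension)
  F[4-6] = +324.7622 N (tension)
  F[5-6] = -689.1026 N (compression)
  Rx@0 = +3630.7900 N
  Ry@0 = +275.1338 N
  Ry@6 = +607.7762 N

365.426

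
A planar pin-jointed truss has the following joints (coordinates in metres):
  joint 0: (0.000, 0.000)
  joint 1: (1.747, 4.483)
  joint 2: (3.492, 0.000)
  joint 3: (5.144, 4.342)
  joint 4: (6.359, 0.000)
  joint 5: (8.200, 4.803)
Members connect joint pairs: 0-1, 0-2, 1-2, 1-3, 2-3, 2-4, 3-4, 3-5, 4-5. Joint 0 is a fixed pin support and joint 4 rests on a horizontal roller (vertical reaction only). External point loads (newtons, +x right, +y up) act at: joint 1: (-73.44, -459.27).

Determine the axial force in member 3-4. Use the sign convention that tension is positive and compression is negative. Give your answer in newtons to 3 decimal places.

N=6 nodes, M=9 members, R=3 reactions → 2N=12, M+R=12
member 0 (0-1): L=4.8114, (cx,cy)=(0.3631,0.9318)
member 1 (0-2): L=3.4920, (cx,cy)=(1.0000,0.0000)
member 2 (1-2): L=4.8106, (cx,cy)=(0.3627,-0.9319)
member 3 (1-3): L=3.3999, (cx,cy)=(0.9991,-0.0415)
member 4 (2-3): L=4.6457, (cx,cy)=(0.3556,0.9346)
member 5 (2-4): L=2.8670, (cx,cy)=(1.0000,0.0000)
member 6 (3-4): L=4.5088, (cx,cy)=(0.2695,-0.9630)
member 7 (3-5): L=3.0906, (cx,cy)=(0.9888,0.1492)
member 8 (4-5): L=5.1437, (cx,cy)=(0.3579,0.9338)
solve A·x = −loads:
  F[0-1] = -413.0604 N (compression)
  F[0-2] = +76.5415 N (tension)
  F[1-2] = -77.6841 N (compression)
  F[1-3] = -48.4042 N (compression)
  F[2-3] = +77.4559 N (tension)
  F[2-4] = +20.8191 N (tension)
  F[3-4] = -77.2585 N (compression)
  F[3-5] = -0.0000 N (compression)
  F[4-5] = -0.0000 N (compression)
  Rx@0 = +73.4400 N
  Ry@0 = +384.8694 N
  Ry@4 = +74.4006 N

-77.259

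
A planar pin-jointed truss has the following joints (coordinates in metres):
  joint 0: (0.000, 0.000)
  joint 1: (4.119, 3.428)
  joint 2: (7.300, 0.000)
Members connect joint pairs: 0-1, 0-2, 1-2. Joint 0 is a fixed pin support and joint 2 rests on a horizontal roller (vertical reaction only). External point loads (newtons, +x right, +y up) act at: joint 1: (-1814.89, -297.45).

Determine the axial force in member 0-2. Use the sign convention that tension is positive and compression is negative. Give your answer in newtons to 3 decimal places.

N=3 nodes, M=3 members, R=3 reactions → 2N=6, M+R=6
member 0 (0-1): L=5.3589, (cx,cy)=(0.7686,0.6397)
member 1 (0-2): L=7.3000, (cx,cy)=(1.0000,0.0000)
member 2 (1-2): L=4.6765, (cx,cy)=(0.6802,-0.7330)
solve A·x = −loads:
  F[0-1] = -1534.9143 N (compression)
  F[0-2] = -635.1025 N (compression)
  F[1-2] = +933.6928 N (tension)
  Rx@0 = +1814.8900 N
  Ry@0 = +981.8673 N
  Ry@2 = -684.4173 N

-635.103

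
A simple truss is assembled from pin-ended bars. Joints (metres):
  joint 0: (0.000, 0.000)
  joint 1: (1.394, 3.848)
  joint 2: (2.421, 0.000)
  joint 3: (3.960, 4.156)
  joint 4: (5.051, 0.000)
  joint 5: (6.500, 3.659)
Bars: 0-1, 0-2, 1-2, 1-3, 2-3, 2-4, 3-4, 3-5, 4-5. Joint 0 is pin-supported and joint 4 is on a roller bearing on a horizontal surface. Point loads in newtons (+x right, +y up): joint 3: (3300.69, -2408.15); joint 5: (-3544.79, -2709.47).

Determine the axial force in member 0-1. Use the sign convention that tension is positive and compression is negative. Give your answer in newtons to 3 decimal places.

430.831

N=6 nodes, M=9 members, R=3 reactions → 2N=12, M+R=12
member 0 (0-1): L=4.0927, (cx,cy)=(0.3406,0.9402)
member 1 (0-2): L=2.4210, (cx,cy)=(1.0000,0.0000)
member 2 (1-2): L=3.9827, (cx,cy)=(0.2579,-0.9662)
member 3 (1-3): L=2.5844, (cx,cy)=(0.9929,0.1192)
member 4 (2-3): L=4.4318, (cx,cy)=(0.3473,0.9378)
member 5 (2-4): L=2.6300, (cx,cy)=(1.0000,0.0000)
member 6 (3-4): L=4.2968, (cx,cy)=(0.2539,-0.9672)
member 7 (3-5): L=2.5882, (cx,cy)=(0.9814,-0.1920)
member 8 (4-5): L=3.9355, (cx,cy)=(0.3682,0.9298)
solve A·x = −loads:
  F[0-1] = +430.8315 N (tension)
  F[0-2] = -390.8433 N (compression)
  F[1-2] = -388.5709 N (compression)
  F[1-3] = +248.7150 N (tension)
  F[2-3] = +400.3440 N (tension)
  F[2-4] = -630.0671 N (compression)
  F[3-4] = -2444.4540 N (compression)
  F[3-5] = -2337.5571 N (compression)
  F[4-5] = -3396.9824 N (compression)
  Rx@0 = +244.1000 N
  Ry@0 = -405.0706 N
  Ry@4 = +5522.6906 N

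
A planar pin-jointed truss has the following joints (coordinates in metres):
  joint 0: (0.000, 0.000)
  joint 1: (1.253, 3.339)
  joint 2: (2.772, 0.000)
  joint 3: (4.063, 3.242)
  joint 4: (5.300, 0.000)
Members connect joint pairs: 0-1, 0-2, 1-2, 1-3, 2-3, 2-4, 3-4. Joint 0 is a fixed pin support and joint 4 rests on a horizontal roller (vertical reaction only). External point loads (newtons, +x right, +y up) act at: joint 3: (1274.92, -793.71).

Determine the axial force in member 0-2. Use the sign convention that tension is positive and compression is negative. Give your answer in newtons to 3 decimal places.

1051.783

N=5 nodes, M=7 members, R=3 reactions → 2N=10, M+R=10
member 0 (0-1): L=3.5664, (cx,cy)=(0.3513,0.9362)
member 1 (0-2): L=2.7720, (cx,cy)=(1.0000,0.0000)
member 2 (1-2): L=3.6683, (cx,cy)=(0.4141,-0.9102)
member 3 (1-3): L=2.8117, (cx,cy)=(0.9994,-0.0345)
member 4 (2-3): L=3.4896, (cx,cy)=(0.3700,0.9290)
member 5 (2-4): L=2.5280, (cx,cy)=(1.0000,0.0000)
member 6 (3-4): L=3.4700, (cx,cy)=(0.3565,-0.9343)
solve A·x = −loads:
  F[0-1] = +635.1062 N (tension)
  F[0-2] = +1051.7827 N (tension)
  F[1-2] = -672.2759 N (compression)
  F[1-3] = +501.8190 N (tension)
  F[2-3] = +658.6625 N (tension)
  F[2-4] = +529.7226 N (tension)
  F[3-4] = -1485.9538 N (compression)
  Rx@0 = -1274.9200 N
  Ry@0 = -594.6172 N
  Ry@4 = +1388.3272 N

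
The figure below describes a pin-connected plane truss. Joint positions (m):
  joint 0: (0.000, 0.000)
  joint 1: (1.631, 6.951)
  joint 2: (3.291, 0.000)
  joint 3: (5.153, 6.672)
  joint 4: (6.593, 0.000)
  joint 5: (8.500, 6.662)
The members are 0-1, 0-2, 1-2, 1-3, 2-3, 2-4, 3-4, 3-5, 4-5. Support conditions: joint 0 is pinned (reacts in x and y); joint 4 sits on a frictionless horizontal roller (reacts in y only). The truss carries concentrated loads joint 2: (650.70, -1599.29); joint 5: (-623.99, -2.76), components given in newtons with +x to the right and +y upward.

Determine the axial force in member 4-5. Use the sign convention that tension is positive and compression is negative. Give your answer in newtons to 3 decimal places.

N=6 nodes, M=9 members, R=3 reactions → 2N=12, M+R=12
member 0 (0-1): L=7.1398, (cx,cy)=(0.2284,0.9736)
member 1 (0-2): L=3.2910, (cx,cy)=(1.0000,0.0000)
member 2 (1-2): L=7.1465, (cx,cy)=(0.2323,-0.9726)
member 3 (1-3): L=3.5330, (cx,cy)=(0.9969,-0.0790)
member 4 (2-3): L=6.9269, (cx,cy)=(0.2688,0.9632)
member 5 (2-4): L=3.3020, (cx,cy)=(1.0000,0.0000)
member 6 (3-4): L=6.8256, (cx,cy)=(0.2110,-0.9775)
member 7 (3-5): L=3.3470, (cx,cy)=(1.0000,-0.0030)
member 8 (4-5): L=6.9296, (cx,cy)=(0.2752,0.9614)
solve A·x = −loads:
  F[0-1] = -1469.5587 N (compression)
  F[0-2] = +362.4133 N (tension)
  F[1-2] = +1527.1657 N (tension)
  F[1-3] = -692.6003 N (compression)
  F[2-3] = +118.2469 N (tension)
  F[2-4] = +34.6619 N (tension)
  F[3-4] = -170.5674 N (compression)
  F[3-5] = -622.6702 N (compression)
  F[4-5] = -4.8059 N (compression)
  Rx@0 = -26.7100 N
  Ry@0 = +1430.7013 N
  Ry@4 = +171.3487 N

-4.806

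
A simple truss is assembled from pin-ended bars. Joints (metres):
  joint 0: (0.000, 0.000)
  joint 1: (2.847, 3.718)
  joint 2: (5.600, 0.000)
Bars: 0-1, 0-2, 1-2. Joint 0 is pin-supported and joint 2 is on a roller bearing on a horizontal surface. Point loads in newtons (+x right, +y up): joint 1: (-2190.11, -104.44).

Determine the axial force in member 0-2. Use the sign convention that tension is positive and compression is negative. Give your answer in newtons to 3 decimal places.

-1037.358

N=3 nodes, M=3 members, R=3 reactions → 2N=6, M+R=6
member 0 (0-1): L=4.6828, (cx,cy)=(0.6080,0.7940)
member 1 (0-2): L=5.6000, (cx,cy)=(1.0000,0.0000)
member 2 (1-2): L=4.6263, (cx,cy)=(0.5951,-0.8037)
solve A·x = −loads:
  F[0-1] = -1896.0818 N (compression)
  F[0-2] = -1037.3583 N (compression)
  F[1-2] = +1743.2319 N (tension)
  Rx@0 = +2190.1100 N
  Ry@0 = +1505.4201 N
  Ry@2 = -1400.9801 N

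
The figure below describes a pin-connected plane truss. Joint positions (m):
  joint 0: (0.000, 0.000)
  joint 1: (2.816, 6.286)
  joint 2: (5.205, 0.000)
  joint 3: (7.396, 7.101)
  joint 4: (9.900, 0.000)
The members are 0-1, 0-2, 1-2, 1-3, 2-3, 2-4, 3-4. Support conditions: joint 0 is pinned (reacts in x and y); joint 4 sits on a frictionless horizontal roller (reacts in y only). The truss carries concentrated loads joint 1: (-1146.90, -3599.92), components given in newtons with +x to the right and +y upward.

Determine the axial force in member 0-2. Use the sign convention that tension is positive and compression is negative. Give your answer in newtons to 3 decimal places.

N=5 nodes, M=7 members, R=3 reactions → 2N=10, M+R=10
member 0 (0-1): L=6.8879, (cx,cy)=(0.4088,0.9126)
member 1 (0-2): L=5.2050, (cx,cy)=(1.0000,0.0000)
member 2 (1-2): L=6.7247, (cx,cy)=(0.3553,-0.9348)
member 3 (1-3): L=4.6519, (cx,cy)=(0.9845,0.1752)
member 4 (2-3): L=7.4313, (cx,cy)=(0.2948,0.9555)
member 5 (2-4): L=4.6950, (cx,cy)=(1.0000,0.0000)
member 6 (3-4): L=7.5296, (cx,cy)=(0.3326,-0.9431)
solve A·x = −loads:
  F[0-1] = -3620.5669 N (compression)
  F[0-2] = +333.2992 N (tension)
  F[1-2] = -355.7802 N (compression)
  F[1-3] = -210.1553 N (compression)
  F[2-3] = +348.0428 N (tension)
  F[2-4] = +104.2905 N (tension)
  F[3-4] = -313.6029 N (compression)
  Rx@0 = +1146.9000 N
  Ry@0 = +3304.1663 N
  Ry@4 = +295.7537 N

333.299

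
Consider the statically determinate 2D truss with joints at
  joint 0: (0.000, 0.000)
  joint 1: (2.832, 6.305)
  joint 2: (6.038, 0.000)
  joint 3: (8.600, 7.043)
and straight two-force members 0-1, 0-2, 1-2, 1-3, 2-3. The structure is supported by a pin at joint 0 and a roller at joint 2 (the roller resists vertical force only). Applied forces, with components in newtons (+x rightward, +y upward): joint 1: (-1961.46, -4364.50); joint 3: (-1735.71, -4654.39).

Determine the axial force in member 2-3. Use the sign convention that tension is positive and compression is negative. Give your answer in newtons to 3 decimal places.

-4946.689

N=4 nodes, M=5 members, R=3 reactions → 2N=8, M+R=8
member 0 (0-1): L=6.9118, (cx,cy)=(0.4097,0.9122)
member 1 (0-2): L=6.0380, (cx,cy)=(1.0000,0.0000)
member 2 (1-2): L=7.0733, (cx,cy)=(0.4533,-0.8914)
member 3 (1-3): L=5.8150, (cx,cy)=(0.9919,0.1269)
member 4 (2-3): L=7.4945, (cx,cy)=(0.3419,0.9398)
solve A·x = −loads:
  F[0-1] = -4840.2595 N (compression)
  F[0-2] = -1713.9563 N (compression)
  F[1-2] = +50.5893 N (tension)
  F[1-3] = -45.0477 N (compression)
  F[2-3] = -4946.6888 N (compression)
  Rx@0 = +3697.1700 N
  Ry@0 = +4415.3115 N
  Ry@2 = +4603.5785 N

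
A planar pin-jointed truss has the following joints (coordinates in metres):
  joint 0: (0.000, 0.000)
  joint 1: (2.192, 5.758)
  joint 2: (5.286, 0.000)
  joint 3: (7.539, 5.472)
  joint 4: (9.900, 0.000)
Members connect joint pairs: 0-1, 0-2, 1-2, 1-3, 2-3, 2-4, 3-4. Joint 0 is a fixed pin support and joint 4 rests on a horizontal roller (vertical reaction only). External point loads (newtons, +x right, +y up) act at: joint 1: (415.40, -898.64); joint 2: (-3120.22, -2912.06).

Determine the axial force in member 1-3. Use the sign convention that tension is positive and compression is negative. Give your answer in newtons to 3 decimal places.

N=5 nodes, M=7 members, R=3 reactions → 2N=10, M+R=10
member 0 (0-1): L=6.1611, (cx,cy)=(0.3558,0.9346)
member 1 (0-2): L=5.2860, (cx,cy)=(1.0000,0.0000)
member 2 (1-2): L=6.5366, (cx,cy)=(0.4733,-0.8809)
member 3 (1-3): L=5.3546, (cx,cy)=(0.9986,-0.0534)
member 4 (2-3): L=5.9177, (cx,cy)=(0.3807,0.9247)
member 5 (2-4): L=4.6140, (cx,cy)=(1.0000,0.0000)
member 6 (3-4): L=5.9596, (cx,cy)=(0.3962,-0.9182)
solve A·x = −loads:
  F[0-1] = -1942.3494 N (compression)
  F[0-2] = -2013.7722 N (compression)
  F[1-2] = +1140.5354 N (tension)
  F[1-3] = -1648.6545 N (compression)
  F[2-3] = +2062.7282 N (tension)
  F[2-4] = +860.9705 N (tension)
  F[3-4] = -2173.2568 N (compression)
  Rx@0 = +2704.8200 N
  Ry@0 = +1815.2615 N
  Ry@4 = +1995.4385 N

-1648.655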